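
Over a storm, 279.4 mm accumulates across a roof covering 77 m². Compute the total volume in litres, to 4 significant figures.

21510 litres

1 mm over 1 m² is 1 L, so volume = 279.4 × 77 = 21513.8 L ≈ 21510 L.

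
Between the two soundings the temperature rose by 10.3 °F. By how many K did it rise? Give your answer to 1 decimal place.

5.7 K

A change of 1 °C equals a change of 1.8 °F: ΔK = 10.3 × 0.5556 = 5.7 K.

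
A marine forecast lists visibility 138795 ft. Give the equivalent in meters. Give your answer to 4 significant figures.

1 ft = 0.3048 m, so 138795 × 0.3048 = 42300 m.

42300 m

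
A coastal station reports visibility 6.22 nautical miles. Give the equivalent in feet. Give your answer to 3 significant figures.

1 nmi = 6076.12 ft, so 6.22 × 6076.12 = 37800 ft.

37800 ft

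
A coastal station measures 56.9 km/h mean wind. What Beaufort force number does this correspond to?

Beaufort force 7

56.9 km/h = 15.8 m/s, which is Beaufort 7 (near gale, 13.9–17.1 m/s).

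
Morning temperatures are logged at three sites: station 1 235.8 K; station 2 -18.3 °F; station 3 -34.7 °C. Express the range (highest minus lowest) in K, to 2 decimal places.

station 1: 235.8 K = -37.350 °C.
station 2: -18.3 °F = -27.944 °C.
Spread: (-27.944) − (-37.350) = 9.406 °C.

9.41 K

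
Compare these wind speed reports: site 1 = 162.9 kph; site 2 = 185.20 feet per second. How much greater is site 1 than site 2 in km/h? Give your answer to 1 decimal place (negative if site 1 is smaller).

site 2: 185.20 ft/s = 203.216 km/h.
Difference: 162.900 − 203.216 = -40.3 km/h.

-40.3 km/h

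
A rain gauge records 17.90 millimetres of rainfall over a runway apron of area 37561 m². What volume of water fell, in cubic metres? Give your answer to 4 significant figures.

672.3 cubic metres

1 mm over 1 m² is 1 L, so volume = 17.9 × 37561 = 672341.9 L = 672.3 m³.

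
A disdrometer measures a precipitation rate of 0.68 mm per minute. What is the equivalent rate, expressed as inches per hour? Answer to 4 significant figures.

1.606 in/hour

0.68 mm/minute × 0.0393701 in/mm × 60 minute/hour = 1.606 in/hour.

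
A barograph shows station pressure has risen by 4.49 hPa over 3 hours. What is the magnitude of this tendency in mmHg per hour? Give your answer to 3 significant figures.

1.12 mmHg per hour

4.49 hPa / 3 h × 0.750062 mmHg/hPa = 1.12 mmHg/h.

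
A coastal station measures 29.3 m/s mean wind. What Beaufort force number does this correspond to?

29.3 m/s lies in the Beaufort 11 band (violent storm, 28.5–32.6 m/s).

Beaufort force 11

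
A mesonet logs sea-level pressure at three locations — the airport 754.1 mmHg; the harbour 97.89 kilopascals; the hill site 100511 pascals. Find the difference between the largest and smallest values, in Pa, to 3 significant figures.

the airport: 754.1 mmHg = 100538.41 Pa.
the harbour: 97.89 kPa = 97890.00 Pa.
Spread: 100538.41 − 97890.00 = 2650 Pa.

2650 Pa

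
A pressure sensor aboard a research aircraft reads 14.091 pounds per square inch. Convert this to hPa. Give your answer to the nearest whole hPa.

972 hPa

1 psi = 68.9476 hPa, so 14.091 × 68.9476 = 972 hPa.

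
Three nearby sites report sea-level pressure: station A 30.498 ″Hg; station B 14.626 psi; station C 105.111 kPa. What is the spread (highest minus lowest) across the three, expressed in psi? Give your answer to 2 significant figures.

station A: 30.498 inHg = 14.9792 psi.
station C: 105.111 kPa = 15.2451 psi.
Spread: 15.2451 − 14.6260 = 0.62 psi.

0.62 psi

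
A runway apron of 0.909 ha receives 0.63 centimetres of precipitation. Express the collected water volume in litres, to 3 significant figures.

57300 litres

Depth: 0.63 cm × 10 = 6.3 mm.
Area: 0.909 ha = 9090 m².
1 mm over 1 m² is 1 L, so volume = 6.3 × 9090 = 57267 L ≈ 57300 L.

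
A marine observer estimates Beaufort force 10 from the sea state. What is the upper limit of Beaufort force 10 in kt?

55 kt

Beaufort 10 (storm) spans 48–55 knots.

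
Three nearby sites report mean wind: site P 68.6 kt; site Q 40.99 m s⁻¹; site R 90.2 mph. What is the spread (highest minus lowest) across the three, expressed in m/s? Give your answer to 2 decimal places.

site P: 68.6 kt = 35.2909 m/s.
site R: 90.2 mph = 40.3230 m/s.
Spread: 40.9900 − 35.2909 = 5.70 m/s.

5.70 m/s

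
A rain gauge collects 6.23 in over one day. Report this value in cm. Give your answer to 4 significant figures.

1 in = 2.54 cm, so 6.23 × 2.54 = 15.82 cm.

15.82 cm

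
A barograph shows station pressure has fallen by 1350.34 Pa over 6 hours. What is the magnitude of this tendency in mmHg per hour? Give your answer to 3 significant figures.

1350.34 Pa / 6 h × 0.00750062 mmHg/Pa = 1.69 mmHg/h.

1.69 mmHg per hour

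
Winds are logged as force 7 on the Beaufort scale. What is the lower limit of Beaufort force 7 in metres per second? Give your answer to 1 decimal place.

Beaufort 7 (near gale) spans 13.9–17.1 m/s.

13.9 m/s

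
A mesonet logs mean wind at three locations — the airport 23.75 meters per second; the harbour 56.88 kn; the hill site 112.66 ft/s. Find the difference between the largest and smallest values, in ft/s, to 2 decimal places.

34.74 ft/s

the airport: 23.75 m/s = 77.9199 ft/s.
the harbour: 56.88 kt = 96.0026 ft/s.
Spread: 112.6600 − 77.9199 = 34.74 ft/s.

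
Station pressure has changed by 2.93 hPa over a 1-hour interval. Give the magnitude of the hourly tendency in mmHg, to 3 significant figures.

2.93 hPa / 1 h × 0.750062 mmHg/hPa = 2.20 mmHg/h.

2.20 mmHg per hour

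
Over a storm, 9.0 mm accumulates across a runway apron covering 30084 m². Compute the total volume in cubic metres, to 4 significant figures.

270.8 cubic metres

1 mm over 1 m² is 1 L, so volume = 9 × 30084 = 270756 L = 270.8 m³.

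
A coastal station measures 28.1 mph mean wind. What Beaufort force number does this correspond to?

Beaufort force 6

28.1 mph = 12.6 m/s, which is Beaufort 6 (strong breeze, 10.8–13.8 m/s).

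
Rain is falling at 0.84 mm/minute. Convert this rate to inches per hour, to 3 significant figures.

1.98 in/hour

0.84 mm/minute × 0.0393701 in/mm × 60 minute/hour = 1.98 in/hour.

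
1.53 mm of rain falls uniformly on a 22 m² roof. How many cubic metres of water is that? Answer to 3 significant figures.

1 mm over 1 m² is 1 L, so volume = 1.53 × 22 = 33.66 L = 0.0337 m³.

0.0337 cubic metres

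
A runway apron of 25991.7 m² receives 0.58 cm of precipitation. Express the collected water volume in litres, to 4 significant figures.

150800 litres

Depth: 0.58 cm × 10 = 5.8 mm.
1 mm over 1 m² is 1 L, so volume = 5.8 × 25991.7 = 150751.86 L ≈ 150800 L.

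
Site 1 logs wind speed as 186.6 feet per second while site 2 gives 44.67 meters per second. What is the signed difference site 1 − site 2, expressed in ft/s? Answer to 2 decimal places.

40.04 ft/s

site 2: 44.67 m/s = 146.5551 ft/s.
Difference: 186.6000 − 146.5551 = 40.04 ft/s.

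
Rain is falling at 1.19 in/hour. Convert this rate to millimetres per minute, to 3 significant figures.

1.19 in/hour × 25.4 mm/in × 0.0166667 hour/minute = 0.504 mm/minute.

0.504 mm/minute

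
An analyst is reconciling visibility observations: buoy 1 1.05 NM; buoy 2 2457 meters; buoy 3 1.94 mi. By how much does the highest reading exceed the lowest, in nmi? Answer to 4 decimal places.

0.6358 nmi

buoy 2: 2457 m = 1.326674 nmi.
buoy 3: 1.94 SM = 1.685814 nmi.
Spread: 1.685814 − 1.050000 = 0.6358 nmi.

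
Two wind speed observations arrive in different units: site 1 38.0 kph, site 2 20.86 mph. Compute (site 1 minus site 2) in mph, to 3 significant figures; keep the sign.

site 1: 38.0 km/h = 23.6121 mph.
Difference: 23.6121 − 20.8600 = 2.75 mph.

2.75 mph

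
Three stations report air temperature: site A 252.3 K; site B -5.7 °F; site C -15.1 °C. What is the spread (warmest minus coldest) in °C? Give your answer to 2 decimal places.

5.84 °C

site A: 252.3 K = -20.850 °C.
site B: -5.7 °F = -20.944 °C.
Spread: (-15.100) − (-20.944) = 5.844 °C.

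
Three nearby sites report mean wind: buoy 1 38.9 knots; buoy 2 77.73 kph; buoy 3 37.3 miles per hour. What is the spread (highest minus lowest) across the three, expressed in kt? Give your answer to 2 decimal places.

9.56 kt

buoy 2: 77.73 km/h = 41.9708 kt.
buoy 3: 37.3 mph = 32.4128 kt.
Spread: 41.9708 − 32.4128 = 9.56 kt.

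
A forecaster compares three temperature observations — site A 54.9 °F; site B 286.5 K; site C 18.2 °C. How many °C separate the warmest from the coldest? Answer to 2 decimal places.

5.48 °C

site A: 54.9 °F = 12.722 °C.
site B: 286.5 K = 13.350 °C.
Spread: 18.200 − 12.722 = 5.478 °C.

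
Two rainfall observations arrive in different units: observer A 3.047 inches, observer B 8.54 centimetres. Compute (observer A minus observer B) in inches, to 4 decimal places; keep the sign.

-0.3152 in

observer B: 8.54 cm = 3.362205 in.
Difference: 3.047000 − 3.362205 = -0.3152 in.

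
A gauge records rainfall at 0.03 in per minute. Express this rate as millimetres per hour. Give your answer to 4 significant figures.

45.72 mm/hour

0.03 in/minute × 25.4 mm/in × 60 minute/hour = 45.72 mm/hour.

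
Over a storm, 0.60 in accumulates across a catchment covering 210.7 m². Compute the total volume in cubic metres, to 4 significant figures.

Depth: 0.60 in × 25.4 = 15.24 mm.
1 mm over 1 m² is 1 L, so volume = 15.24 × 210.7 = 3211.068 L = 3.211 m³.

3.211 cubic metres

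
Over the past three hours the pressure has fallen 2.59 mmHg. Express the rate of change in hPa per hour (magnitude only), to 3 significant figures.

2.59 mmHg / 3 h × 1.33322 hPa/mmHg = 1.15 hPa/h.

1.15 hPa per hour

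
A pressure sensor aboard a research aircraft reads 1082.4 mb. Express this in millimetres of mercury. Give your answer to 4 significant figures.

1 mb = 0.750062 mmHg, so 1082.4 × 0.750062 = 811.9 mmHg.

811.9 mmHg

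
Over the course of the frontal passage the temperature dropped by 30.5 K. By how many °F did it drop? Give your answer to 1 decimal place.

54.9 °F

For a temperature change the 32° offset cancels: Δ°F = 30.5 × 1.8 = 54.9 °F.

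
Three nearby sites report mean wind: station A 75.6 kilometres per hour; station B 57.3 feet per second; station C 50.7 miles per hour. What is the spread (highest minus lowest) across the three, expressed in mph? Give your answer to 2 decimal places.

station A: 75.6 km/h = 46.9757 mph.
station B: 57.3 ft/s = 39.0682 mph.
Spread: 50.7000 − 39.0682 = 11.63 mph.

11.63 mph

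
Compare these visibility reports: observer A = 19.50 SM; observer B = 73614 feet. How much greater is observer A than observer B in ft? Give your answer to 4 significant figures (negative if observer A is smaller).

observer A: 19.50 SM = 102960.00 ft.
Difference: 102960.00 − 73614.00 = 29350 ft.

29350 ft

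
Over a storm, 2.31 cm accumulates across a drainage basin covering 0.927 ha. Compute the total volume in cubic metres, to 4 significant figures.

Depth: 2.31 cm × 10 = 23.1 mm.
Area: 0.927 ha = 9270 m².
1 mm over 1 m² is 1 L, so volume = 23.1 × 9270 = 214137 L = 214.1 m³.

214.1 cubic metres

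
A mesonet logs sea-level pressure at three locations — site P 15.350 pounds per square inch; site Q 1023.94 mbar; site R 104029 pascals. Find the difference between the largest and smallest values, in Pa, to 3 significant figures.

site P: 15.350 psi = 105834.52 Pa.
site Q: 1023.94 mb = 102394.00 Pa.
Spread: 105834.52 − 102394.00 = 3440 Pa.

3440 Pa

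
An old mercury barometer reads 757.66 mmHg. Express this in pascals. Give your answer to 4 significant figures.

1 mmHg = 133.322 Pa, so 757.66 × 133.322 = 101000 Pa.

101000 Pa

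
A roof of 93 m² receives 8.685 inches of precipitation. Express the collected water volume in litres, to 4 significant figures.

20520 litres

Depth: 8.685 in × 25.4 = 220.599 mm.
1 mm over 1 m² is 1 L, so volume = 220.599 × 93 = 20515.707 L ≈ 20520 L.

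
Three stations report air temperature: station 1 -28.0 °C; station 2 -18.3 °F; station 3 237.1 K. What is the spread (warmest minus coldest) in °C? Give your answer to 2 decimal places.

8.11 °C

station 2: -18.3 °F = -27.944 °C.
station 3: 237.1 K = -36.050 °C.
Spread: (-27.944) − (-36.050) = 8.106 °C.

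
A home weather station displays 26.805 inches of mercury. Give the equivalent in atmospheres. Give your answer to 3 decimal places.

1 inHg = 0.0334211 atm, so 26.805 × 0.0334211 = 0.896 atm.

0.896 atm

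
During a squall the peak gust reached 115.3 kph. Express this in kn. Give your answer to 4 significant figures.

62.26 kt

1 km/h = 0.539957 kt, so 115.3 × 0.539957 = 62.26 kt.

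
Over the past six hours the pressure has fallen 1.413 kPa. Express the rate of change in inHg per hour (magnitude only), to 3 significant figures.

0.0695 inHg per hour

1.413 kPa / 6 h × 0.2953 inHg/kPa = 0.0695 inHg/h.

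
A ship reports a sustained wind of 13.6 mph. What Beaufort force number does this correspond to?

13.6 mph = 6.1 m/s, which is Beaufort 4 (moderate breeze, 5.5–7.9 m/s).

Beaufort force 4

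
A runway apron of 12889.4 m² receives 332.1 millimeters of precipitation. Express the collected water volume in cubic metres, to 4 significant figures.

1 mm over 1 m² is 1 L, so volume = 332.1 × 12889.4 = 4280569.7 L = 4281 m³.

4281 cubic metres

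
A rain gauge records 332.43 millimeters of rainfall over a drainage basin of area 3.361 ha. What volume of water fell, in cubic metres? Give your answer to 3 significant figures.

11200 cubic metres

Area: 3.361 ha = 33610 m².
1 mm over 1 m² is 1 L, so volume = 332.43 × 33610 = 11172972 L = 11200 m³.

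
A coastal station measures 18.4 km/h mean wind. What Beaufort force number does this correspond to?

Beaufort force 3

18.4 km/h = 5.1 m/s, which is Beaufort 3 (gentle breeze, 3.4–5.4 m/s).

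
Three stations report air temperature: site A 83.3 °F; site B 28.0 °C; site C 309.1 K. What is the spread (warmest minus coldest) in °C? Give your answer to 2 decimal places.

7.95 °C

site A: 83.3 °F = 28.500 °C.
site C: 309.1 K = 35.950 °C.
Spread: 35.950 − 28.000 = 7.950 °C.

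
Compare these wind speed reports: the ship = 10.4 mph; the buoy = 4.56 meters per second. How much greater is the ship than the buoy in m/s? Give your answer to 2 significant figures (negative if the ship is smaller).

the ship: 10.4 mph = 4.64922 m/s.
Difference: 4.64922 − 4.56000 = 0.089 m/s.

0.089 m/s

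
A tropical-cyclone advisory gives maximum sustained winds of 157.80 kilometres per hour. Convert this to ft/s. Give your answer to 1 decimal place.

143.8 ft/s

1 km/h = 0.911344 ft/s, so 157.80 × 0.911344 = 143.8 ft/s.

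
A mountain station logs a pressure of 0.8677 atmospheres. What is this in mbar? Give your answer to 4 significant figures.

1 atm = 1013.25 mb, so 0.8677 × 1013.25 = 879.2 mb.

879.2 mb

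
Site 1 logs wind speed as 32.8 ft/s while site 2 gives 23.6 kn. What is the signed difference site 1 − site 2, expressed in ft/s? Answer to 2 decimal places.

site 2: 23.6 kt = 39.8323 ft/s.
Difference: 32.8000 − 39.8323 = -7.03 ft/s.

-7.03 ft/s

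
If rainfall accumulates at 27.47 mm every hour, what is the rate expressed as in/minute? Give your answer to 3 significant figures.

0.0180 in/minute

27.47 mm/hour × 0.0393701 in/mm × 0.0166667 hour/minute = 0.0180 in/minute.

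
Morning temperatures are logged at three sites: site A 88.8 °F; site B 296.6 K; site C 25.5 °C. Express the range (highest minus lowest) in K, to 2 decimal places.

site A: 88.8 °F = 31.556 °C.
site B: 296.6 K = 23.450 °C.
Spread: 31.556 − 23.450 = 8.106 °C.

8.11 K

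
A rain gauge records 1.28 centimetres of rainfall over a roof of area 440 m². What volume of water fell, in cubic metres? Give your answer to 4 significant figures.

5.632 cubic metres

Depth: 1.28 cm × 10 = 12.8 mm.
1 mm over 1 m² is 1 L, so volume = 12.8 × 440 = 5632 L = 5.632 m³.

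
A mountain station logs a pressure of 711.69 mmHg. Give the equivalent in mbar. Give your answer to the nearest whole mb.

1 mmHg = 1.33322 mb, so 711.69 × 1.33322 = 949 mb.

949 mb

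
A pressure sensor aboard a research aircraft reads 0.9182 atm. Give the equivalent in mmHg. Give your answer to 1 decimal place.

697.8 mmHg

1 atm = 760 mmHg, so 0.9182 × 760 = 697.8 mmHg.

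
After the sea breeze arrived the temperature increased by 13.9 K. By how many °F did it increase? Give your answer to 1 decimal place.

Converting a difference, only the 9/5 scale factor applies: Δ°F = 13.9 × 1.8 = 25.0 °F.

25.0 °F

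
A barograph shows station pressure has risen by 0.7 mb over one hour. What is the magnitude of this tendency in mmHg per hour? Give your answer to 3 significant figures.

0.7 mb / 1 h × 0.750062 mmHg/mb = 0.525 mmHg/h.

0.525 mmHg per hour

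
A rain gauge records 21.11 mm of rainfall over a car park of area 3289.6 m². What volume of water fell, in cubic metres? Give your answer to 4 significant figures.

69.44 cubic metres

1 mm over 1 m² is 1 L, so volume = 21.11 × 3289.6 = 69443.456 L = 69.44 m³.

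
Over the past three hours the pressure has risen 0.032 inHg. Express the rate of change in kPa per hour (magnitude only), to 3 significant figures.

0.0361 kPa per hour

0.032 inHg / 3 h × 3.38639 kPa/inHg = 0.0361 kPa/h.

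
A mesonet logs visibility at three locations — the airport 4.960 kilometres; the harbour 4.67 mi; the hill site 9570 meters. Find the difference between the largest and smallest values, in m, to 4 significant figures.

the airport: 4.960 km = 4960.00 m.
the harbour: 4.67 SM = 7515.64 m.
Spread: 9570.00 − 4960.00 = 4610 m.

4610 m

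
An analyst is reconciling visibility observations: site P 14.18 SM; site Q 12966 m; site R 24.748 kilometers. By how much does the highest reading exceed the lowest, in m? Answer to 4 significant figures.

site P: 14.18 SM = 22820.50 m.
site R: 24.748 km = 24748.00 m.
Spread: 24748.00 − 12966.00 = 11780 m.

11780 m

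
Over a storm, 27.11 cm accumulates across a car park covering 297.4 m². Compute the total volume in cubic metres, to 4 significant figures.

80.63 cubic metres

Depth: 27.11 cm × 10 = 271.1 mm.
1 mm over 1 m² is 1 L, so volume = 271.1 × 297.4 = 80625.14 L = 80.63 m³.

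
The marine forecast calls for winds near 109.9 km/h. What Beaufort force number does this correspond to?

109.9 km/h = 30.5 m/s, which is Beaufort 11 (violent storm, 28.5–32.6 m/s).

Beaufort force 11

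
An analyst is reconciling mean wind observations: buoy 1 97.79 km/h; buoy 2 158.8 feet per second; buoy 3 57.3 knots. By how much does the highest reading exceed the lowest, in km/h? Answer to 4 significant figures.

76.46 km/h

buoy 2: 158.8 ft/s = 174.2481 km/h.
buoy 3: 57.3 kt = 106.1196 km/h.
Spread: 174.2481 − 97.7900 = 76.46 km/h.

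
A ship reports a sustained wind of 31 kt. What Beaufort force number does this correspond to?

31 kt lies in the Beaufort 7 band (near gale, 28–33 kt).

Beaufort force 7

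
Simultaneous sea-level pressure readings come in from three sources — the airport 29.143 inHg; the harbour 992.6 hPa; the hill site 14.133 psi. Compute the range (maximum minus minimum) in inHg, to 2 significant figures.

the harbour: 992.6 hPa = 29.3115 inHg.
the hill site: 14.133 psi = 28.7751 inHg.
Spread: 29.3115 − 28.7751 = 0.54 inHg.

0.54 inHg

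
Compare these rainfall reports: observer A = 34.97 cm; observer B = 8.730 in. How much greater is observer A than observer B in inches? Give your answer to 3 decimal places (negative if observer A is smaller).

5.038 in

observer A: 34.97 cm = 13.76772 in.
Difference: 13.76772 − 8.73000 = 5.038 in.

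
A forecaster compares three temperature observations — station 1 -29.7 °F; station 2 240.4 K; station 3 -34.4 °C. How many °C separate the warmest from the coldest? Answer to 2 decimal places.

1.65 °C

station 1: -29.7 °F = -34.278 °C.
station 2: 240.4 K = -32.750 °C.
Spread: (-32.750) − (-34.400) = 1.650 °C.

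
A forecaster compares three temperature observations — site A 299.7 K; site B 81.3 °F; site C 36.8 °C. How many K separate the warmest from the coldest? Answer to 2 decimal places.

site A: 299.7 K = 26.550 °C.
site B: 81.3 °F = 27.389 °C.
Spread: 36.800 − 26.550 = 10.250 °C.

10.25 K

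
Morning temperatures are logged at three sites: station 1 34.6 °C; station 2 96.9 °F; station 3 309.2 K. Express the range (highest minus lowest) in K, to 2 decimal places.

1.46 K

station 2: 96.9 °F = 36.056 °C.
station 3: 309.2 K = 36.050 °C.
Spread: 36.056 − 34.600 = 1.456 °C.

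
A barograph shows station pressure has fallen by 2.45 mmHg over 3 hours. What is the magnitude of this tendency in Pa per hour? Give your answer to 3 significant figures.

2.45 mmHg / 3 h × 133.322 Pa/mmHg = 109 Pa/h.

109 Pa per hour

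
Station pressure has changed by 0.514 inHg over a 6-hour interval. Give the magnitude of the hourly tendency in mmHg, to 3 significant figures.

2.18 mmHg per hour

0.514 inHg / 6 h × 25.4 mmHg/inHg = 2.18 mmHg/h.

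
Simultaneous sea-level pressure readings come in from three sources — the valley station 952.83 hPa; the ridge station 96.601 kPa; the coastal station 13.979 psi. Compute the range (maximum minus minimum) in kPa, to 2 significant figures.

1.3 kPa

the valley station: 952.83 hPa = 95.283 kPa.
the coastal station: 13.979 psi = 96.382 kPa.
Spread: 96.601 − 95.283 = 1.3 kPa.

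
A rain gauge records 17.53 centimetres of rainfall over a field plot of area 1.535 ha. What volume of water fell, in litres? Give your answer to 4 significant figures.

Depth: 17.53 cm × 10 = 175.3 mm.
Area: 1.535 ha = 15350 m².
1 mm over 1 m² is 1 L, so volume = 175.3 × 15350 = 2690855 L ≈ 2691000 L.

2691000 litres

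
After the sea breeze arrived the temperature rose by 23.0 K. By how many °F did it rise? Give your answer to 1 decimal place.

Converting a difference, only the 9/5 scale factor applies: Δ°F = 23.0 × 1.8 = 41.4 °F.

41.4 °F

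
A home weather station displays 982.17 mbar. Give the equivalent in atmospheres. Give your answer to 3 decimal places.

1 mb = 0.000986923 atm, so 982.17 × 0.000986923 = 0.969 atm.

0.969 atm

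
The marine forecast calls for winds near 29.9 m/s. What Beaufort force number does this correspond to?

Beaufort force 11

29.9 m/s lies in the Beaufort 11 band (violent storm, 28.5–32.6 m/s).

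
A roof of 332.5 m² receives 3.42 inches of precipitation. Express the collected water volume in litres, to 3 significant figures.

28900 litres

Depth: 3.42 in × 25.4 = 86.868 mm.
1 mm over 1 m² is 1 L, so volume = 86.868 × 332.5 = 28883.61 L ≈ 28900 L.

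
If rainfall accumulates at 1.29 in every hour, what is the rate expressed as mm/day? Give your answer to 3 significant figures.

786 mm/day

1.29 in/hour × 25.4 mm/in × 24 hour/day = 786 mm/day.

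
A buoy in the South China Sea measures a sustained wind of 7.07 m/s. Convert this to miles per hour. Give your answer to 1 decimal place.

1 m/s = 2.23694 mph, so 7.07 × 2.23694 = 15.8 mph.

15.8 mph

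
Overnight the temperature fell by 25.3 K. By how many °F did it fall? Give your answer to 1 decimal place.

Converting a difference, only the 9/5 scale factor applies: Δ°F = 25.3 × 1.8 = 45.5 °F.

45.5 °F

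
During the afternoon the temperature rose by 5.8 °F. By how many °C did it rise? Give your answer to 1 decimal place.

3.2 °C

For a temperature change the 32° offset cancels: Δ°C = 5.8 × 0.5556 = 3.2 °C.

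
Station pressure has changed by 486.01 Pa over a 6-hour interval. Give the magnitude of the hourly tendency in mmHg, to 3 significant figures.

486.01 Pa / 6 h × 0.00750062 mmHg/Pa = 0.608 mmHg/h.

0.608 mmHg per hour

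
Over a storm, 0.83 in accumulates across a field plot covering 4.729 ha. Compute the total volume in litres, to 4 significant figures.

997000 litres

Depth: 0.83 in × 25.4 = 21.082 mm.
Area: 4.729 ha = 47290 m².
1 mm over 1 m² is 1 L, so volume = 21.082 × 47290 = 996967.78 L ≈ 997000 L.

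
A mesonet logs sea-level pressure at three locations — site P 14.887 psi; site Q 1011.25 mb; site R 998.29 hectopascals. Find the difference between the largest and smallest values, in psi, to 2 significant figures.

site Q: 1011.25 mb = 14.6669 psi.
site R: 998.29 hPa = 14.4790 psi.
Spread: 14.8870 − 14.4790 = 0.41 psi.

0.41 psi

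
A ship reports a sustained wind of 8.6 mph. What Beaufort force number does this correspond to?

Beaufort force 3

8.6 mph = 3.8 m/s, which is Beaufort 3 (gentle breeze, 3.4–5.4 m/s).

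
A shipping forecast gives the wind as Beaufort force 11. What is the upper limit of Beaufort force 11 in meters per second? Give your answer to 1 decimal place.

Beaufort 11 (violent storm) spans 28.5–32.6 m/s.

32.6 m/s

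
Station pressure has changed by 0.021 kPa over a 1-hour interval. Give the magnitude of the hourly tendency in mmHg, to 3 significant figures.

0.158 mmHg per hour

0.021 kPa / 1 h × 7.50062 mmHg/kPa = 0.158 mmHg/h.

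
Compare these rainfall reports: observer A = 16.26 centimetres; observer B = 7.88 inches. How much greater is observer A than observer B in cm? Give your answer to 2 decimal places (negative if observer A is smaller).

observer B: 7.88 in = 20.0152 cm.
Difference: 16.2600 − 20.0152 = -3.76 cm.

-3.76 cm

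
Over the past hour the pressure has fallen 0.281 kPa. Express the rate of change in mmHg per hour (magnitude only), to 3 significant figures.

2.11 mmHg per hour

0.281 kPa / 1 h × 7.50062 mmHg/kPa = 2.11 mmHg/h.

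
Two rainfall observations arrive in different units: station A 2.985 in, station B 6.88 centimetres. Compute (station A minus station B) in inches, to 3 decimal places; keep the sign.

0.276 in

station B: 6.88 cm = 2.70866 in.
Difference: 2.98500 − 2.70866 = 0.276 in.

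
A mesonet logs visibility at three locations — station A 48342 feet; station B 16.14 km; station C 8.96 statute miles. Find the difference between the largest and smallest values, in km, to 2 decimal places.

1.72 km

station A: 48342 ft = 14.7346 km.
station C: 8.96 SM = 14.4197 km.
Spread: 16.1400 − 14.4197 = 1.72 km.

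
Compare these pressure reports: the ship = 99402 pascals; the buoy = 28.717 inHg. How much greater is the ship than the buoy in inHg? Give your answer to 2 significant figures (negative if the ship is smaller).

0.64 inHg

the ship: 99402 Pa = 29.3534 inHg.
Difference: 29.3534 − 28.7170 = 0.64 inHg.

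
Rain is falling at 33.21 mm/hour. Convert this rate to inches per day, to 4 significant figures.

33.21 mm/hour × 0.0393701 in/mm × 24 hour/day = 31.38 in/day.

31.38 in/day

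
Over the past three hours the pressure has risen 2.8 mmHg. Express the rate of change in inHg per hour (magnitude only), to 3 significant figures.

0.0367 inHg per hour

2.8 mmHg / 3 h × 0.0393701 inHg/mmHg = 0.0367 inHg/h.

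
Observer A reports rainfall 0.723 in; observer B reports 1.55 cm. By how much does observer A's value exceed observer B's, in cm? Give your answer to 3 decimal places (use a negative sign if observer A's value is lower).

0.286 cm

observer A: 0.723 in = 1.83642 cm.
Difference: 1.83642 − 1.55000 = 0.286 cm.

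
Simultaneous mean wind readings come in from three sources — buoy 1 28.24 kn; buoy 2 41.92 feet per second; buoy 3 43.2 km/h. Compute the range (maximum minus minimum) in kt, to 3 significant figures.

4.91 kt

buoy 2: 41.92 ft/s = 24.8369 kt.
buoy 3: 43.2 km/h = 23.3261 kt.
Spread: 28.2400 − 23.3261 = 4.91 kt.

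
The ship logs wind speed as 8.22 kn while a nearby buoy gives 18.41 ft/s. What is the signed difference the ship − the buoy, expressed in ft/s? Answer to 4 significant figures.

-4.536 ft/s

the ship: 8.22 kt = 13.87380 ft/s.
Difference: 13.87380 − 18.41000 = -4.536 ft/s.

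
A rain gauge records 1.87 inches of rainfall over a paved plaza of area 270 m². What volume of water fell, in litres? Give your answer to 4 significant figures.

12820 litres

Depth: 1.87 in × 25.4 = 47.498 mm.
1 mm over 1 m² is 1 L, so volume = 47.498 × 270 = 12824.46 L ≈ 12820 L.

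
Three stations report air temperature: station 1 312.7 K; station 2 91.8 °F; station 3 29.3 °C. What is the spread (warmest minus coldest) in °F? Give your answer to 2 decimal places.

station 1: 312.7 K = 39.550 °C.
station 2: 91.8 °F = 33.222 °C.
Spread: 39.550 − 29.300 = 10.250 °C = 18.45 °F.

18.45 °F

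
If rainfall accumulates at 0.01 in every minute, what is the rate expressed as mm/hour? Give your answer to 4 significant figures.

15.24 mm/hour

0.01 in/minute × 25.4 mm/in × 60 minute/hour = 15.24 mm/hour.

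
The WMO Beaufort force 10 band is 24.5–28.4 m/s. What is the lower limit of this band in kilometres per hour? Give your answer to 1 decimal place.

88.2 km/h

24.5–28.4 m/s × 3.6 = 88.2–102.2 km/h.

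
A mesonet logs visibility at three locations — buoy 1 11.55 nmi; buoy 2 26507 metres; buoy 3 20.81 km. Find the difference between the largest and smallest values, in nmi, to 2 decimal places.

buoy 2: 26507 m = 14.3126 nmi.
buoy 3: 20.81 km = 11.2365 nmi.
Spread: 14.3126 − 11.2365 = 3.08 nmi.

3.08 nmi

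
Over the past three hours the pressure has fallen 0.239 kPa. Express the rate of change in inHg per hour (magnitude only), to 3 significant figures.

0.0235 inHg per hour

0.239 kPa / 3 h × 0.2953 inHg/kPa = 0.0235 inHg/h.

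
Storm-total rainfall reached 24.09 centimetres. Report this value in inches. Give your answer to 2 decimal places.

9.48 in

1 cm = 0.393701 in, so 24.09 × 0.393701 = 9.48 in.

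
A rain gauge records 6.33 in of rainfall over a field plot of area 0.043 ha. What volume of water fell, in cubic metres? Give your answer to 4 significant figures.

69.14 cubic metres

Depth: 6.33 in × 25.4 = 160.782 mm.
Area: 0.043 ha = 430 m².
1 mm over 1 m² is 1 L, so volume = 160.782 × 430 = 69136.26 L = 69.14 m³.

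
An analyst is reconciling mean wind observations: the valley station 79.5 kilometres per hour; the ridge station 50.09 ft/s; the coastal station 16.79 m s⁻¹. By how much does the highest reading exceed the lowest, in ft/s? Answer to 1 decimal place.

22.4 ft/s

the valley station: 79.5 km/h = 72.452 ft/s.
the coastal station: 16.79 m/s = 55.085 ft/s.
Spread: 72.452 − 50.090 = 22.4 ft/s.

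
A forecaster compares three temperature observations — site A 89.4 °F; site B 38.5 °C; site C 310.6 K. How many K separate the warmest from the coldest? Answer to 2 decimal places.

site A: 89.4 °F = 31.889 °C.
site C: 310.6 K = 37.450 °C.
Spread: 38.500 − 31.889 = 6.611 °C.

6.61 K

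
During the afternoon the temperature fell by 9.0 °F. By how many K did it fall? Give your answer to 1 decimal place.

Converting a difference, only the 9/5 scale factor applies: ΔK = 9.0 × 0.5556 = 5.0 K.

5.0 K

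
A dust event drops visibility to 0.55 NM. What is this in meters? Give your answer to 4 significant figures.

1019 m

1 nmi = 1852 m, so 0.55 × 1852 = 1019 m.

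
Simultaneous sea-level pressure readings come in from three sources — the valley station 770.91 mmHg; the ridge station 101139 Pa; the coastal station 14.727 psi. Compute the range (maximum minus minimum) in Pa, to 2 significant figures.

the valley station: 770.91 mmHg = 102779.56 Pa.
the coastal station: 14.727 psi = 101539.09 Pa.
Spread: 102779.56 − 101139.00 = 1600 Pa.

1600 Pa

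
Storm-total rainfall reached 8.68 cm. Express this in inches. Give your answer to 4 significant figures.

3.417 in

1 cm = 0.393701 in, so 8.68 × 0.393701 = 3.417 in.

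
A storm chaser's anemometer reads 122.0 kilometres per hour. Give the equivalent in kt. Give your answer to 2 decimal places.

1 km/h = 0.539957 kt, so 122.0 × 0.539957 = 65.87 kt.

65.87 kt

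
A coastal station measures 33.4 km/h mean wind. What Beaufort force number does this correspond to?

Beaufort force 5

33.4 km/h = 9.3 m/s, which is Beaufort 5 (fresh breeze, 8.0–10.7 m/s).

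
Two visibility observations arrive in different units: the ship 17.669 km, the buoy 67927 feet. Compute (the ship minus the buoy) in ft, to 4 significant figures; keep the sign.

-9958 ft

the ship: 17.669 km = 57969.16 ft.
Difference: 57969.16 − 67927.00 = -9958 ft.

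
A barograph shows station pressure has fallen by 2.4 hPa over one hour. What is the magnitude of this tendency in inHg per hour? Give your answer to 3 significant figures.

0.0709 inHg per hour

2.4 hPa / 1 h × 0.02953 inHg/hPa = 0.0709 inHg/h.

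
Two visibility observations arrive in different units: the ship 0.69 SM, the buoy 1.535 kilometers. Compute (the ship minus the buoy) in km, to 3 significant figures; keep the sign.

the ship: 0.69 SM = 1.11045 km.
Difference: 1.11045 − 1.53500 = -0.425 km.

-0.425 km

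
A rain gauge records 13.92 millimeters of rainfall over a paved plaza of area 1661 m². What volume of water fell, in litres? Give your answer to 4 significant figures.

23120 litres

1 mm over 1 m² is 1 L, so volume = 13.92 × 1661 = 23121.12 L ≈ 23120 L.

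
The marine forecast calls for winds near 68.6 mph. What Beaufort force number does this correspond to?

Beaufort force 11

68.6 mph = 30.7 m/s, which is Beaufort 11 (violent storm, 28.5–32.6 m/s).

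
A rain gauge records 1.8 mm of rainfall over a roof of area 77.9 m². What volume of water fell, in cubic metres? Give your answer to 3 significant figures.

0.140 cubic metres

1 mm over 1 m² is 1 L, so volume = 1.8 × 77.9 = 140.22 L = 0.140 m³.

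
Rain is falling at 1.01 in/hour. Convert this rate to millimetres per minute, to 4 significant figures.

0.4276 mm/minute

1.01 in/hour × 25.4 mm/in × 0.0166667 hour/minute = 0.4276 mm/minute.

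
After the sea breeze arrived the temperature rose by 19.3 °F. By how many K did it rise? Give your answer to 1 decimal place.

10.7 K

A change of 1 °C equals a change of 1.8 °F: ΔK = 19.3 × 0.5556 = 10.7 K.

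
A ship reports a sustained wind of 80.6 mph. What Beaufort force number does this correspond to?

Beaufort force 12

80.6 mph = 36.0 m/s, which is Beaufort 12 (hurricane force, ≥32.7 m/s).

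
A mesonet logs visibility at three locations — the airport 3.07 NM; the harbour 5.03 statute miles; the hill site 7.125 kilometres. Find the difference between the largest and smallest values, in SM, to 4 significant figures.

1.497 SM

the airport: 3.07 nmi = 3.53289 SM.
the hill site: 7.125 km = 4.42727 SM.
Spread: 5.03000 − 3.53289 = 1.497 SM.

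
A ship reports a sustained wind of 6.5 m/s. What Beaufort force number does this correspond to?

Beaufort force 4

6.5 m/s lies in the Beaufort 4 band (moderate breeze, 5.5–7.9 m/s).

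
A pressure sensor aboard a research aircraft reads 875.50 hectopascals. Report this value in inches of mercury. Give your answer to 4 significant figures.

1 hPa = 0.02953 inHg, so 875.50 × 0.02953 = 25.85 inHg.

25.85 inHg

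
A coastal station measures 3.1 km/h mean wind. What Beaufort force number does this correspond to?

Beaufort force 1

3.1 km/h = 0.9 m/s, which is Beaufort 1 (light air, 0.3–1.5 m/s).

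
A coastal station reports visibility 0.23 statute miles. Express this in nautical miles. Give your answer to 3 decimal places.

0.200 nmi

1 SM = 0.868976 nmi, so 0.23 × 0.868976 = 0.200 nmi.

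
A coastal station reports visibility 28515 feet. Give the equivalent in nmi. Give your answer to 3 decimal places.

1 ft = 0.000164579 nmi, so 28515 × 0.000164579 = 4.693 nmi.

4.693 nmi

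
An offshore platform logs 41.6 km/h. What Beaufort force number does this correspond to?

41.6 km/h = 11.6 m/s, which is Beaufort 6 (strong breeze, 10.8–13.8 m/s).

Beaufort force 6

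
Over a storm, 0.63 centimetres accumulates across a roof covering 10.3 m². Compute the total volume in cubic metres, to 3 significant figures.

Depth: 0.63 cm × 10 = 6.3 mm.
1 mm over 1 m² is 1 L, so volume = 6.3 × 10.3 = 64.89 L = 0.0649 m³.

0.0649 cubic metres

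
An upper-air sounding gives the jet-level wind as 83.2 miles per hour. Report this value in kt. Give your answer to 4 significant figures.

1 mph = 0.868976 kt, so 83.2 × 0.868976 = 72.30 kt.

72.30 kt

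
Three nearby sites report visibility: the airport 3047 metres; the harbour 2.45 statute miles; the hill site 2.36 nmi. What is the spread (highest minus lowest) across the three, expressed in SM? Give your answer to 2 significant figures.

the airport: 3047 m = 1.8933 SM.
the hill site: 2.36 nmi = 2.7158 SM.
Spread: 2.7158 − 1.8933 = 0.82 SM.

0.82 SM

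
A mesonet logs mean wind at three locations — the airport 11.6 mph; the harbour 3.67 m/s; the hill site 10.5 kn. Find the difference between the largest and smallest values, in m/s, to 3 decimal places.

the airport: 11.6 mph = 5.18566 m/s.
the hill site: 10.5 kt = 5.40167 m/s.
Spread: 5.40167 − 3.67000 = 1.732 m/s.

1.732 m/s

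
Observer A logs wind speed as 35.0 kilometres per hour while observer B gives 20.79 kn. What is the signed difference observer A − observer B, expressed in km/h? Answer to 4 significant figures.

-3.503 km/h

observer B: 20.79 kt = 38.50308 km/h.
Difference: 35.00000 − 38.50308 = -3.503 km/h.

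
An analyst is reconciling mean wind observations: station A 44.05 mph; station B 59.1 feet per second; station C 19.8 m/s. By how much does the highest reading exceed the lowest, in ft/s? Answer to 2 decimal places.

5.86 ft/s

station A: 44.05 mph = 64.6067 ft/s.
station C: 19.8 m/s = 64.9606 ft/s.
Spread: 64.9606 − 59.1000 = 5.86 ft/s.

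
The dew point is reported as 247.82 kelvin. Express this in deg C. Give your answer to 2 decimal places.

-25.33 °C

°C = 247.82 − 273.15 = -25.33 °C.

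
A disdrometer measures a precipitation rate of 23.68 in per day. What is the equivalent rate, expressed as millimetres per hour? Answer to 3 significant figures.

25.1 mm/hour

23.68 in/day × 25.4 mm/in × 0.0416667 day/hour = 25.1 mm/hour.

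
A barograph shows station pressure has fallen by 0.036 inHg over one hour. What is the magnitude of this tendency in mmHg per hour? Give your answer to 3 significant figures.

0.914 mmHg per hour

0.036 inHg / 1 h × 25.4 mmHg/inHg = 0.914 mmHg/h.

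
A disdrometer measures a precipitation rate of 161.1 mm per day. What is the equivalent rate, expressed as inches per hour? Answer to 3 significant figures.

161.1 mm/day × 0.0393701 in/mm × 0.0416667 day/hour = 0.264 in/hour.

0.264 in/hour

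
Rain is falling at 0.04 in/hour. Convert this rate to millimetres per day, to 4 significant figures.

24.38 mm/day

0.04 in/hour × 25.4 mm/in × 24 hour/day = 24.38 mm/day.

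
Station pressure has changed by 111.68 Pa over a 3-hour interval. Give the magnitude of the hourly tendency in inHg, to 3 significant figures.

0.0110 inHg per hour

111.68 Pa / 3 h × 0.0002953 inHg/Pa = 0.0110 inHg/h.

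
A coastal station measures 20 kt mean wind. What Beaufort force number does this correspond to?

20 kt lies in the Beaufort 5 band (fresh breeze, 17–21 kt).

Beaufort force 5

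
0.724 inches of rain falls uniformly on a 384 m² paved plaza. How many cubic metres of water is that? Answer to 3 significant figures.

7.06 cubic metres

Depth: 0.724 in × 25.4 = 18.3896 mm.
1 mm over 1 m² is 1 L, so volume = 18.3896 × 384 = 7061.6064 L = 7.06 m³.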